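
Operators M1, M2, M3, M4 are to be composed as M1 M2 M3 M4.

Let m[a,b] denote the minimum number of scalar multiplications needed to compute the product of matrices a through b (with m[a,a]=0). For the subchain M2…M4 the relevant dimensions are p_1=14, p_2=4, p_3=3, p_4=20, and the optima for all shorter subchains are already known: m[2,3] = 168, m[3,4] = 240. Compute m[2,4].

m[2,4] = min over k∈[2,3] of m[2,k]+m[k+1,4]+p_{1}·p_k·p_{4}.
k=2: 0 + 240 + 14·4·20 = 1360; k=3: 168 + 0 + 14·3·20 = 1008.
Minimum: 1008 at k=3.

1008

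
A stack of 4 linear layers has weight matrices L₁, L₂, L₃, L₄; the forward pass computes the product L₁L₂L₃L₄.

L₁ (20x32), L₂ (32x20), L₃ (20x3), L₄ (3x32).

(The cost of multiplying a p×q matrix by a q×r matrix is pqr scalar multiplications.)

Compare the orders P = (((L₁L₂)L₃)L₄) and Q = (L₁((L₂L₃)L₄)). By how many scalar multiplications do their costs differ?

Order P = (((L₁L₂)L₃)L₄): (L₁L₂): 20×32 by 32×20 → 20×20, cost 20·32·20 = 12800; ((L₁L₂)L₃): 20×20 by 20×3 → 20×3, cost 20·20·3 = 1200; cumulative 14000; (((L₁L₂)L₃)L₄): 20×3 by 3×32 → 20×32, cost 20·3·32 = 1920; cumulative 15920. Total 15920.
Order Q = (L₁((L₂L₃)L₄)): (L₂L₃): 32×20 by 20×3 → 32×3, cost 32·20·3 = 1920; ((L₂L₃)L₄): 32×3 by 3×32 → 32×32, cost 32·3·32 = 3072; cumulative 4992; (L₁((L₂L₃)L₄)): 20×32 by 32×32 → 20×32, cost 20·32·32 = 20480; cumulative 25472. Total 25472.
Difference: |15920 − 25472| = 9552.

9552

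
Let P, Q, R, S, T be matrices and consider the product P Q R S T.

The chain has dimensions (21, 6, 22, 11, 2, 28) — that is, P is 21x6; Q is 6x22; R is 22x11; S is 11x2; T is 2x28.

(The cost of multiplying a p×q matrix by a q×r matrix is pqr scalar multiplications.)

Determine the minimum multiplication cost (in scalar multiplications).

Adjacent pairs: PQ = 21·6·22 = 2772; QR = 6·22·11 = 1452; RS = 22·11·2 = 484; ST = 11·2·28 = 616.
Length 3: P..R: k=1: 0+1452+21·6·11=2838; k=2: 2772+0+21·22·11=7854 → min 2838 | Q..S: k=2: 0+484+6·22·2=748; k=3: 1452+0+6·11·2=1584 → min 748 | R..T: k=3: 0+616+22·11·28=7392; k=4: 484+0+22·2·28=1716 → min 1716.
Length 4: P..S: k=1: 0+748+21·6·2=1000; k=2: 2772+484+21·22·2=4180; k=3: 2838+0+21·11·2=3300 → min 1000 | Q..T: k=2: 0+1716+6·22·28=5412; k=3: 1452+616+6·11·28=3916; k=4: 748+0+6·2·28=1084 → min 1084.
Length 5: P..T: k=1: 0+1084+21·6·28=4612; k=2: 2772+1716+21·22·28=17424; k=3: 2838+616+21·11·28=9922; k=4: 1000+0+21·2·28=2176 → min 2176.
Optimal order: ((P (Q (R S))) T) with cost 2176.

2176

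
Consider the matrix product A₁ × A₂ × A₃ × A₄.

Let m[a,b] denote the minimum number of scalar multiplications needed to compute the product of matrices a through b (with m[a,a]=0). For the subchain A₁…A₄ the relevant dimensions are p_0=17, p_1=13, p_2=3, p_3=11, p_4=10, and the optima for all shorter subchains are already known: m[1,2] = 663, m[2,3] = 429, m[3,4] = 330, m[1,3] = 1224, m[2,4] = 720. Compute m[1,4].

1503

m[1,4] = min over k∈[1,3] of m[1,k]+m[k+1,4]+p_{0}·p_k·p_{4}.
k=1: 0 + 720 + 17·13·10 = 2930; k=2: 663 + 330 + 17·3·10 = 1503; k=3: 1224 + 0 + 17·11·10 = 3094.
Minimum: 1503 at k=2.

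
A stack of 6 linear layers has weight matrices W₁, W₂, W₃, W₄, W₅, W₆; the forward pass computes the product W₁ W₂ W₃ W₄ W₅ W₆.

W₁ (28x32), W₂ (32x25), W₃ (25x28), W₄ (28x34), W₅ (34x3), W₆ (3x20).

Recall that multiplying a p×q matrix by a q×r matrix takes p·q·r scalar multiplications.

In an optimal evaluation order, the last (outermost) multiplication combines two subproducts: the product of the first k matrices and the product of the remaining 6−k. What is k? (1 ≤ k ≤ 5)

Adjacent pairs: W₁W₂ = 28·32·25 = 22400; W₂W₃ = 32·25·28 = 22400; W₃W₄ = 25·28·34 = 23800; W₄W₅ = 28·34·3 = 2856; W₅W₆ = 34·3·20 = 2040.
Length 3: W₁..W₃: k=1: 0+22400+28·32·28=47488; k=2: 22400+0+28·25·28=42000 → min 42000 | W₂..W₄: k=2: 0+23800+32·25·34=51000; k=3: 22400+0+32·28·34=52864 → min 51000 | W₃..W₅: k=3: 0+2856+25·28·3=4956; k=4: 23800+0+25·34·3=26350 → min 4956 | W₄..W₆: k=4: 0+2040+28·34·20=21080; k=5: 2856+0+28·3·20=4536 → min 4536.
Length 4: W₁..W₄: k=1: 0+51000+28·32·34=81464; k=2: 22400+23800+28·25·34=70000; k=3: 42000+0+28·28·34=68656 → min 68656 | W₂..W₅: k=2: 0+4956+32·25·3=7356; k=3: 22400+2856+32·28·3=27944; k=4: 51000+0+32·34·3=54264 → min 7356 | W₃..W₆: k=3: 0+4536+25·28·20=18536; k=4: 23800+2040+25·34·20=42840; k=5: 4956+0+25·3·20=6456 → min 6456.
Length 5: W₁..W₅: k=1: 0+7356+28·32·3=10044; k=2: 22400+4956+28·25·3=29456; k=3: 42000+2856+28·28·3=47208; k=4: 68656+0+28·34·3=71512 → min 10044 | W₂..W₆: k=2: 0+6456+32·25·20=22456; k=3: 22400+4536+32·28·20=44856; k=4: 51000+2040+32·34·20=74800; k=5: 7356+0+32·3·20=9276 → min 9276.
Top-level splits: k=1: (W₁..W₁)·(W₂..W₆) → 0+9276+28·32·20 = 27196; k=2: (W₁..W₂)·(W₃..W₆) → 22400+6456+28·25·20 = 42856; k=3: (W₁..W₃)·(W₄..W₆) → 42000+4536+28·28·20 = 62216; k=4: (W₁..W₄)·(W₅..W₆) → 68656+2040+28·34·20 = 89736; k=5: (W₁..W₅)·(W₆..W₆) → 10044+0+28·3·20 = 11724.
Best split is after W₅, i.e. k = 5.

5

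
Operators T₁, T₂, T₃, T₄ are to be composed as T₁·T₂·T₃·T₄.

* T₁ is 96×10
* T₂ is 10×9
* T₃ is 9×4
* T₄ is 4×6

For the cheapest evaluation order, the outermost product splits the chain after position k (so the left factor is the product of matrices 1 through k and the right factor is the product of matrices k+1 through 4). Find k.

1

Adjacent pairs: T₁T₂ = 96·10·9 = 8640; T₂T₃ = 10·9·4 = 360; T₃T₄ = 9·4·6 = 216.
Length 3: T₁..T₃: k=1: 0+360+96·10·4=4200; k=2: 8640+0+96·9·4=12096 → min 4200 | T₂..T₄: k=2: 0+216+10·9·6=756; k=3: 360+0+10·4·6=600 → min 600.
Top-level splits: k=1: (T₁..T₁)·(T₂..T₄) → 0+600+96·10·6 = 6360; k=2: (T₁..T₂)·(T₃..T₄) → 8640+216+96·9·6 = 14040; k=3: (T₁..T₃)·(T₄..T₄) → 4200+0+96·4·6 = 6504.
Best split is after T₁, i.e. k = 1.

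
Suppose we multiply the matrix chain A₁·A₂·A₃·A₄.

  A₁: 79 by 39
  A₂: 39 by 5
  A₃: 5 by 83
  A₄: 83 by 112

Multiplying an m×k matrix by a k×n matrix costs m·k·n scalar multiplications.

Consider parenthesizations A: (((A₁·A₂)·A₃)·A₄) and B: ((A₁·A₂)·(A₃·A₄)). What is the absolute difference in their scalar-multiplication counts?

676449

Order A = (((A₁·A₂)·A₃)·A₄): (A₁·A₂): 79×39 by 39×5 → 79×5, cost 79·39·5 = 15405; ((A₁·A₂)·A₃): 79×5 by 5×83 → 79×83, cost 79·5·83 = 32785; cumulative 48190; (((A₁·A₂)·A₃)·A₄): 79×83 by 83×112 → 79×112, cost 79·83·112 = 734384; cumulative 782574. Total 782574.
Order B = ((A₁·A₂)·(A₃·A₄)): (A₁·A₂): 79×39 by 39×5 → 79×5, cost 79·39·5 = 15405; (A₃·A₄): 5×83 by 83×112 → 5×112, cost 5·83·112 = 46480; ((A₁·A₂)·(A₃·A₄)): 79×5 by 5×112 → 79×112, cost 79·5·112 = 44240; cumulative 106125. Total 106125.
Difference: |782574 − 106125| = 676449.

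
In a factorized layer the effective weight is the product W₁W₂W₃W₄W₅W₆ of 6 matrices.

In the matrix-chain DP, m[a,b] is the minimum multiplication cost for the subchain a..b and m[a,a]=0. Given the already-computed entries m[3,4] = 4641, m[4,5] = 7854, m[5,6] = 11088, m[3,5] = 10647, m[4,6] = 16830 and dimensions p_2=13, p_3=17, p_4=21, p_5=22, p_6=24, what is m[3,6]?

17511

m[3,6] = min over k∈[3,5] of m[3,k]+m[k+1,6]+p_{2}·p_k·p_{6}.
k=3: 0 + 16830 + 13·17·24 = 22134; k=4: 4641 + 11088 + 13·21·24 = 22281; k=5: 10647 + 0 + 13·22·24 = 17511.
Minimum: 17511 at k=5.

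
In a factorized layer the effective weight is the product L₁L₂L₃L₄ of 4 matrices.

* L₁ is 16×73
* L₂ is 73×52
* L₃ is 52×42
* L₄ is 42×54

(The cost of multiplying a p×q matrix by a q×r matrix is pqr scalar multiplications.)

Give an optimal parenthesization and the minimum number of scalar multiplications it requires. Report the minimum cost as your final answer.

131968

Adjacent pairs: L₁L₂ = 16·73·52 = 60736; L₂L₃ = 73·52·42 = 159432; L₃L₄ = 52·42·54 = 117936.
Length 3: L₁..L₃: k=1: 0+159432+16·73·42=208488; k=2: 60736+0+16·52·42=95680 → min 95680 | L₂..L₄: k=2: 0+117936+73·52·54=322920; k=3: 159432+0+73·42·54=324996 → min 322920.
Length 4: L₁..L₄: k=1: 0+322920+16·73·54=385992; k=2: 60736+117936+16·52·54=223600; k=3: 95680+0+16·42·54=131968 → min 131968.
Optimal parenthesization: (((L₁L₂)L₃)L₄) with cost 131968.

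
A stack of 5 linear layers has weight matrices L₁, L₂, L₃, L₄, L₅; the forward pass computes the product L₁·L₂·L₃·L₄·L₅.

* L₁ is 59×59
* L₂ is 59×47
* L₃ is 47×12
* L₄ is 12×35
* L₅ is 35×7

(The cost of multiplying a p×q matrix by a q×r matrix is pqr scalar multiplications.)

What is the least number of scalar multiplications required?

50666

Adjacent pairs: L₁L₂ = 59·59·47 = 163607; L₂L₃ = 59·47·12 = 33276; L₃L₄ = 47·12·35 = 19740; L₄L₅ = 12·35·7 = 2940.
Length 3: L₁..L₃: k=1: 0+33276+59·59·12=75048; k=2: 163607+0+59·47·12=196883 → min 75048 | L₂..L₄: k=2: 0+19740+59·47·35=116795; k=3: 33276+0+59·12·35=58056 → min 58056 | L₃..L₅: k=3: 0+2940+47·12·7=6888; k=4: 19740+0+47·35·7=31255 → min 6888.
Length 4: L₁..L₄: k=1: 0+58056+59·59·35=179891; k=2: 163607+19740+59·47·35=280402; k=3: 75048+0+59·12·35=99828 → min 99828 | L₂..L₅: k=2: 0+6888+59·47·7=26299; k=3: 33276+2940+59·12·7=41172; k=4: 58056+0+59·35·7=72511 → min 26299.
Length 5: L₁..L₅: k=1: 0+26299+59·59·7=50666; k=2: 163607+6888+59·47·7=189906; k=3: 75048+2940+59·12·7=82944; k=4: 99828+0+59·35·7=114283 → min 50666.
Optimal order: (L₁·(L₂·(L₃·(L₄·L₅)))) with cost 50666.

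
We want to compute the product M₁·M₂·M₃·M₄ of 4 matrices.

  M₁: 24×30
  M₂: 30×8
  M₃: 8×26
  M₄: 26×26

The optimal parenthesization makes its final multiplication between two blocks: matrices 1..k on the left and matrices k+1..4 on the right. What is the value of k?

2

Adjacent pairs: M₁M₂ = 24·30·8 = 5760; M₂M₃ = 30·8·26 = 6240; M₃M₄ = 8·26·26 = 5408.
Length 3: M₁..M₃: k=1: 0+6240+24·30·26=24960; k=2: 5760+0+24·8·26=10752 → min 10752 | M₂..M₄: k=2: 0+5408+30·8·26=11648; k=3: 6240+0+30·26·26=26520 → min 11648.
Top-level splits: k=1: (M₁..M₁)·(M₂..M₄) → 0+11648+24·30·26 = 30368; k=2: (M₁..M₂)·(M₃..M₄) → 5760+5408+24·8·26 = 16160; k=3: (M₁..M₃)·(M₄..M₄) → 10752+0+24·26·26 = 26976.
Best split is after M₂, i.e. k = 2.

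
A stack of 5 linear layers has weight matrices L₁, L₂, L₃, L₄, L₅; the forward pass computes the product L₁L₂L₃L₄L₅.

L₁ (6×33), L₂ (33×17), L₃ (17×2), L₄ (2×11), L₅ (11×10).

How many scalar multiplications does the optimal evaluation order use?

1858

Adjacent pairs: L₁L₂ = 6·33·17 = 3366; L₂L₃ = 33·17·2 = 1122; L₃L₄ = 17·2·11 = 374; L₄L₅ = 2·11·10 = 220.
Length 3: L₁..L₃: k=1: 0+1122+6·33·2=1518; k=2: 3366+0+6·17·2=3570 → min 1518 | L₂..L₄: k=2: 0+374+33·17·11=6545; k=3: 1122+0+33·2·11=1848 → min 1848 | L₃..L₅: k=3: 0+220+17·2·10=560; k=4: 374+0+17·11·10=2244 → min 560.
Length 4: L₁..L₄: k=1: 0+1848+6·33·11=4026; k=2: 3366+374+6·17·11=4862; k=3: 1518+0+6·2·11=1650 → min 1650 | L₂..L₅: k=2: 0+560+33·17·10=6170; k=3: 1122+220+33·2·10=2002; k=4: 1848+0+33·11·10=5478 → min 2002.
Length 5: L₁..L₅: k=1: 0+2002+6·33·10=3982; k=2: 3366+560+6·17·10=4946; k=3: 1518+220+6·2·10=1858; k=4: 1650+0+6·11·10=2310 → min 1858.
Optimal order: ((L₁(L₂L₃))(L₄L₅)) with cost 1858.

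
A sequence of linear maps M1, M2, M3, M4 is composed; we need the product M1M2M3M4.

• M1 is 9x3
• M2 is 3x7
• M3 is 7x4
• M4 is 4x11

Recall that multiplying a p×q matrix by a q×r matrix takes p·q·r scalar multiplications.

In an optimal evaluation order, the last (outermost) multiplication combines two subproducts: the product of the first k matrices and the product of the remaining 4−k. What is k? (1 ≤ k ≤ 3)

1

Adjacent pairs: M1M2 = 9·3·7 = 189; M2M3 = 3·7·4 = 84; M3M4 = 7·4·11 = 308.
Length 3: M1..M3: k=1: 0+84+9·3·4=192; k=2: 189+0+9·7·4=441 → min 192 | M2..M4: k=2: 0+308+3·7·11=539; k=3: 84+0+3·4·11=216 → min 216.
Top-level splits: k=1: (M1..M1)·(M2..M4) → 0+216+9·3·11 = 513; k=2: (M1..M2)·(M3..M4) → 189+308+9·7·11 = 1190; k=3: (M1..M3)·(M4..M4) → 192+0+9·4·11 = 588.
Best split is after M1, i.e. k = 1.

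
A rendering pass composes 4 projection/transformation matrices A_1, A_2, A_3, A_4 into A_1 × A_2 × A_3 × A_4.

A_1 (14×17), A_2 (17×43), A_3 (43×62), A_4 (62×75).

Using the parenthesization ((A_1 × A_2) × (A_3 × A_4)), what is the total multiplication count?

255334

(A_1 × A_2): 14×17 by 17×43 → 14×43, cost 14·17·43 = 10234
(A_3 × A_4): 43×62 by 62×75 → 43×75, cost 43·62·75 = 199950
((A_1 × A_2) × (A_3 × A_4)): 14×43 by 43×75 → 14×75, cost 14·43·75 = 45150; cumulative 255334
Total: 255334 scalar multiplications.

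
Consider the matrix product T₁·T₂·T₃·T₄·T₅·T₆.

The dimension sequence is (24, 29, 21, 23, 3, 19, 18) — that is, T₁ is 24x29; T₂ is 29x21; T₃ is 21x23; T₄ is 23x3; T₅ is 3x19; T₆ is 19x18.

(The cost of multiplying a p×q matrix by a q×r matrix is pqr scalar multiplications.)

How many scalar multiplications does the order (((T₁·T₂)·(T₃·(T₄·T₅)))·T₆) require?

(T₁·T₂): 24×29 by 29×21 → 24×21, cost 24·29·21 = 14616
(T₄·T₅): 23×3 by 3×19 → 23×19, cost 23·3·19 = 1311
(T₃·(T₄·T₅)): 21×23 by 23×19 → 21×19, cost 21·23·19 = 9177; cumulative 10488
((T₁·T₂)·(T₃·(T₄·T₅))): 24×21 by 21×19 → 24×19, cost 24·21·19 = 9576; cumulative 34680
(((T₁·T₂)·(T₃·(T₄·T₅)))·T₆): 24×19 by 19×18 → 24×18, cost 24·19·18 = 8208; cumulative 42888
Total: 42888 scalar multiplications.

42888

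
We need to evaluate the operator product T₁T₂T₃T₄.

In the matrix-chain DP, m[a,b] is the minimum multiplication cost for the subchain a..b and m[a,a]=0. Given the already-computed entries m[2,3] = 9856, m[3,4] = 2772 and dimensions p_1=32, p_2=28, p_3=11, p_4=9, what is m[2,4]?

m[2,4] = min over k∈[2,3] of m[2,k]+m[k+1,4]+p_{1}·p_k·p_{4}.
k=2: 0 + 2772 + 32·28·9 = 10836; k=3: 9856 + 0 + 32·11·9 = 13024.
Minimum: 10836 at k=2.

10836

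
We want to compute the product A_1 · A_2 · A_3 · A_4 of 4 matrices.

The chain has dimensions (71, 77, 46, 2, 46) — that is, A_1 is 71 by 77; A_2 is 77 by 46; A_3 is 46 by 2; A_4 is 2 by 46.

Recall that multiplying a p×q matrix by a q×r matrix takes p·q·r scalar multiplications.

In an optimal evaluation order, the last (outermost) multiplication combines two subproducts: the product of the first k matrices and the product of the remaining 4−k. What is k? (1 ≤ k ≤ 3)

3

Adjacent pairs: A_1A_2 = 71·77·46 = 251482; A_2A_3 = 77·46·2 = 7084; A_3A_4 = 46·2·46 = 4232.
Length 3: A_1..A_3: k=1: 0+7084+71·77·2=18018; k=2: 251482+0+71·46·2=258014 → min 18018 | A_2..A_4: k=2: 0+4232+77·46·46=167164; k=3: 7084+0+77·2·46=14168 → min 14168.
Top-level splits: k=1: (A_1..A_1)·(A_2..A_4) → 0+14168+71·77·46 = 265650; k=2: (A_1..A_2)·(A_3..A_4) → 251482+4232+71·46·46 = 405950; k=3: (A_1..A_3)·(A_4..A_4) → 18018+0+71·2·46 = 24550.
Best split is after A_3, i.e. k = 3.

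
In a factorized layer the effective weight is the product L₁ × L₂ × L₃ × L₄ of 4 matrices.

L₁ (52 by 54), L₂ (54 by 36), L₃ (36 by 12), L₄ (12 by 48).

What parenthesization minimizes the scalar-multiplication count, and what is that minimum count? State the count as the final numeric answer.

86976

Adjacent pairs: L₁L₂ = 52·54·36 = 101088; L₂L₃ = 54·36·12 = 23328; L₃L₄ = 36·12·48 = 20736.
Length 3: L₁..L₃: k=1: 0+23328+52·54·12=57024; k=2: 101088+0+52·36·12=123552 → min 57024 | L₂..L₄: k=2: 0+20736+54·36·48=114048; k=3: 23328+0+54·12·48=54432 → min 54432.
Length 4: L₁..L₄: k=1: 0+54432+52·54·48=189216; k=2: 101088+20736+52·36·48=211680; k=3: 57024+0+52·12·48=86976 → min 86976.
Optimal parenthesization: ((L₁ × (L₂ × L₃)) × L₄) with cost 86976.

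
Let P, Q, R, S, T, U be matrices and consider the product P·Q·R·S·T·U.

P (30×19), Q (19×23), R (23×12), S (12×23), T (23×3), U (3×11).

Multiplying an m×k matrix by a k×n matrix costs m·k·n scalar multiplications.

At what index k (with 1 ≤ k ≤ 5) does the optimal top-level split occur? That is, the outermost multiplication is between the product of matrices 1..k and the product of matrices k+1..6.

5

Adjacent pairs: PQ = 30·19·23 = 13110; QR = 19·23·12 = 5244; RS = 23·12·23 = 6348; ST = 12·23·3 = 828; TU = 23·3·11 = 759.
Length 3: P..R: k=1: 0+5244+30·19·12=12084; k=2: 13110+0+30·23·12=21390 → min 12084 | Q..S: k=2: 0+6348+19·23·23=16399; k=3: 5244+0+19·12·23=10488 → min 10488 | R..T: k=3: 0+828+23·12·3=1656; k=4: 6348+0+23·23·3=7935 → min 1656 | S..U: k=4: 0+759+12·23·11=3795; k=5: 828+0+12·3·11=1224 → min 1224.
Length 4: P..S: k=1: 0+10488+30·19·23=23598; k=2: 13110+6348+30·23·23=35328; k=3: 12084+0+30·12·23=20364 → min 20364 | Q..T: k=2: 0+1656+19·23·3=2967; k=3: 5244+828+19·12·3=6756; k=4: 10488+0+19·23·3=11799 → min 2967 | R..U: k=3: 0+1224+23·12·11=4260; k=4: 6348+759+23·23·11=12926; k=5: 1656+0+23·3·11=2415 → min 2415.
Length 5: P..T: k=1: 0+2967+30·19·3=4677; k=2: 13110+1656+30·23·3=16836; k=3: 12084+828+30·12·3=13992; k=4: 20364+0+30·23·3=22434 → min 4677 | Q..U: k=2: 0+2415+19·23·11=7222; k=3: 5244+1224+19·12·11=8976; k=4: 10488+759+19·23·11=16054; k=5: 2967+0+19·3·11=3594 → min 3594.
Top-level splits: k=1: (P..P)·(Q..U) → 0+3594+30·19·11 = 9864; k=2: (P..Q)·(R..U) → 13110+2415+30·23·11 = 23115; k=3: (P..R)·(S..U) → 12084+1224+30·12·11 = 17268; k=4: (P..S)·(T..U) → 20364+759+30·23·11 = 28713; k=5: (P..T)·(U..U) → 4677+0+30·3·11 = 5667.
Best split is after T, i.e. k = 5.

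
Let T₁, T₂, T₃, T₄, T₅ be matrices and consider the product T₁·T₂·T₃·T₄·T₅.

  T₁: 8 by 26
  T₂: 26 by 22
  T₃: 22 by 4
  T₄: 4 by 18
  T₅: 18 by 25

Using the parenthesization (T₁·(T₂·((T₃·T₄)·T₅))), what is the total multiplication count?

(T₃·T₄): 22×4 by 4×18 → 22×18, cost 22·4·18 = 1584
((T₃·T₄)·T₅): 22×18 by 18×25 → 22×25, cost 22·18·25 = 9900; cumulative 11484
(T₂·((T₃·T₄)·T₅)): 26×22 by 22×25 → 26×25, cost 26·22·25 = 14300; cumulative 25784
(T₁·(T₂·((T₃·T₄)·T₅))): 8×26 by 26×25 → 8×25, cost 8·26·25 = 5200; cumulative 30984
Total: 30984 scalar multiplications.

30984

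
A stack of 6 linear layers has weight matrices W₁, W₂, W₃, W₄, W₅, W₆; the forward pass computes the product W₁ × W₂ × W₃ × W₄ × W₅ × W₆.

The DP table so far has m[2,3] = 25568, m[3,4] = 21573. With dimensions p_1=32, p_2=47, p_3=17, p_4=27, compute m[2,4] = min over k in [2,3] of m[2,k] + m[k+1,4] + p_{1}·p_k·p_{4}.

m[2,4] = min over k∈[2,3] of m[2,k]+m[k+1,4]+p_{1}·p_k·p_{4}.
k=2: 0 + 21573 + 32·47·27 = 62181; k=3: 25568 + 0 + 32·17·27 = 40256.
Minimum: 40256 at k=3.

40256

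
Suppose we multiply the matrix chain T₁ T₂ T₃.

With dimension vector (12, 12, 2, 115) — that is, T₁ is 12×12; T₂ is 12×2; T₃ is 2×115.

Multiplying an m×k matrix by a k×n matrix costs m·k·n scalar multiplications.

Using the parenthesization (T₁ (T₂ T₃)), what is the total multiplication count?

19320

(T₂ T₃): 12×2 by 2×115 → 12×115, cost 12·2·115 = 2760
(T₁ (T₂ T₃)): 12×12 by 12×115 → 12×115, cost 12·12·115 = 16560; cumulative 19320
Total: 19320 scalar multiplications.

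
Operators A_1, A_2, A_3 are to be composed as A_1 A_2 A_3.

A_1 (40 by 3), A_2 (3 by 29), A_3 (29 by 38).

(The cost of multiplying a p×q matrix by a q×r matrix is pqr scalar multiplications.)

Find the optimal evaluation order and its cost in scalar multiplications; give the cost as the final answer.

7866

(A_1 (A_2 A_3)): cost 7866.
((A_1 A_2) A_3): cost 47560.
Optimal: (A_1 (A_2 A_3)) with cost 7866.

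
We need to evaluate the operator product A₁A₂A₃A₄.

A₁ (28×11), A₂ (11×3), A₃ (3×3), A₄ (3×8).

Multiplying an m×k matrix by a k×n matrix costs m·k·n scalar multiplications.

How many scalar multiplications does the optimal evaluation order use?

Adjacent pairs: A₁A₂ = 28·11·3 = 924; A₂A₃ = 11·3·3 = 99; A₃A₄ = 3·3·8 = 72.
Length 3: A₁..A₃: k=1: 0+99+28·11·3=1023; k=2: 924+0+28·3·3=1176 → min 1023 | A₂..A₄: k=2: 0+72+11·3·8=336; k=3: 99+0+11·3·8=363 → min 336.
Length 4: A₁..A₄: k=1: 0+336+28·11·8=2800; k=2: 924+72+28·3·8=1668; k=3: 1023+0+28·3·8=1695 → min 1668.
Optimal order: ((A₁A₂)(A₃A₄)) with cost 1668.

1668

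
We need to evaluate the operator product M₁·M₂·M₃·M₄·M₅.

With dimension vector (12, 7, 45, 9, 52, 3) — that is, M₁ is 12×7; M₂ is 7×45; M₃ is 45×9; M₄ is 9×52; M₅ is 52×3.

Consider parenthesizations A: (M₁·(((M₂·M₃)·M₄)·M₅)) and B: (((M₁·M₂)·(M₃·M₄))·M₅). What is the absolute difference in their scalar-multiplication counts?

47337

Order A = (M₁·(((M₂·M₃)·M₄)·M₅)): (M₂·M₃): 7×45 by 45×9 → 7×9, cost 7·45·9 = 2835; ((M₂·M₃)·M₄): 7×9 by 9×52 → 7×52, cost 7·9·52 = 3276; cumulative 6111; (((M₂·M₃)·M₄)·M₅): 7×52 by 52×3 → 7×3, cost 7·52·3 = 1092; cumulative 7203; (M₁·(((M₂·M₃)·M₄)·M₅)): 12×7 by 7×3 → 12×3, cost 12·7·3 = 252; cumulative 7455. Total 7455.
Order B = (((M₁·M₂)·(M₃·M₄))·M₅): (M₁·M₂): 12×7 by 7×45 → 12×45, cost 12·7·45 = 3780; (M₃·M₄): 45×9 by 9×52 → 45×52, cost 45·9·52 = 21060; ((M₁·M₂)·(M₃·M₄)): 12×45 by 45×52 → 12×52, cost 12·45·52 = 28080; cumulative 52920; (((M₁·M₂)·(M₃·M₄))·M₅): 12×52 by 52×3 → 12×3, cost 12·52·3 = 1872; cumulative 54792. Total 54792.
Difference: |7455 − 54792| = 47337.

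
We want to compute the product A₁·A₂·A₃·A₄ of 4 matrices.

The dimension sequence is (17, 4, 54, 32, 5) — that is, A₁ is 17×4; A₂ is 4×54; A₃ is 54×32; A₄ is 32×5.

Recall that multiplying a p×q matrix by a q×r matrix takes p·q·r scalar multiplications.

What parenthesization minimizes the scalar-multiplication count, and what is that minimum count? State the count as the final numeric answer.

Adjacent pairs: A₁A₂ = 17·4·54 = 3672; A₂A₃ = 4·54·32 = 6912; A₃A₄ = 54·32·5 = 8640.
Length 3: A₁..A₃: k=1: 0+6912+17·4·32=9088; k=2: 3672+0+17·54·32=33048 → min 9088 | A₂..A₄: k=2: 0+8640+4·54·5=9720; k=3: 6912+0+4·32·5=7552 → min 7552.
Length 4: A₁..A₄: k=1: 0+7552+17·4·5=7892; k=2: 3672+8640+17·54·5=16902; k=3: 9088+0+17·32·5=11808 → min 7892.
Optimal parenthesization: (A₁·((A₂·A₃)·A₄)) with cost 7892.

7892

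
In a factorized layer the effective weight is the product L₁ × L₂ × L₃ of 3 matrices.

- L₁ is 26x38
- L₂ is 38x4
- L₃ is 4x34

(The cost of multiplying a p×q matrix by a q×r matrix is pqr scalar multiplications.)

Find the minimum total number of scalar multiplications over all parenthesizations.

7488

Order (L₁ × (L₂ × L₃)): (L₂ × L₃): 38×4 by 4×34 → 38×34, cost 38·4·34 = 5168; (L₁ × (L₂ × L₃)): 26×38 by 38×34 → 26×34, cost 26·38·34 = 33592; cumulative 38760. Total 38760.
Order ((L₁ × L₂) × L₃): (L₁ × L₂): 26×38 by 38×4 → 26×4, cost 26·38·4 = 3952; ((L₁ × L₂) × L₃): 26×4 by 4×34 → 26×34, cost 26·4·34 = 3536; cumulative 7488. Total 7488.
Minimum: 7488.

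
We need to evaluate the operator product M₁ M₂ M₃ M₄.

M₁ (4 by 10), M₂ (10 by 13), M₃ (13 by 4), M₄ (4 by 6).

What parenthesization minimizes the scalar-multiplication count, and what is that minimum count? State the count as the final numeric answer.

776

Adjacent pairs: M₁M₂ = 4·10·13 = 520; M₂M₃ = 10·13·4 = 520; M₃M₄ = 13·4·6 = 312.
Length 3: M₁..M₃: k=1: 0+520+4·10·4=680; k=2: 520+0+4·13·4=728 → min 680 | M₂..M₄: k=2: 0+312+10·13·6=1092; k=3: 520+0+10·4·6=760 → min 760.
Length 4: M₁..M₄: k=1: 0+760+4·10·6=1000; k=2: 520+312+4·13·6=1144; k=3: 680+0+4·4·6=776 → min 776.
Optimal parenthesization: ((M₁ (M₂ M₃)) M₄) with cost 776.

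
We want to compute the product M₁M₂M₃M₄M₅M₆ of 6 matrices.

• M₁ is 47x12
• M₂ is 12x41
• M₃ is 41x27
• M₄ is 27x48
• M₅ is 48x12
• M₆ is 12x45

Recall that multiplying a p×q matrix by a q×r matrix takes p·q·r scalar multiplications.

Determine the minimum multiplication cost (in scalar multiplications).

Adjacent pairs: M₁M₂ = 47·12·41 = 23124; M₂M₃ = 12·41·27 = 13284; M₃M₄ = 41·27·48 = 53136; M₄M₅ = 27·48·12 = 15552; M₅M₆ = 48·12·45 = 25920.
Length 3: M₁..M₃: k=1: 0+13284+47·12·27=28512; k=2: 23124+0+47·41·27=75153 → min 28512 | M₂..M₄: k=2: 0+53136+12·41·48=76752; k=3: 13284+0+12·27·48=28836 → min 28836 | M₃..M₅: k=3: 0+15552+41·27·12=28836; k=4: 53136+0+41·48·12=76752 → min 28836 | M₄..M₆: k=4: 0+25920+27·48·45=84240; k=5: 15552+0+27·12·45=30132 → min 30132.
Length 4: M₁..M₄: k=1: 0+28836+47·12·48=55908; k=2: 23124+53136+47·41·48=168756; k=3: 28512+0+47·27·48=89424 → min 55908 | M₂..M₅: k=2: 0+28836+12·41·12=34740; k=3: 13284+15552+12·27·12=32724; k=4: 28836+0+12·48·12=35748 → min 32724 | M₃..M₆: k=3: 0+30132+41·27·45=79947; k=4: 53136+25920+41·48·45=167616; k=5: 28836+0+41·12·45=50976 → min 50976.
Length 5: M₁..M₅: k=1: 0+32724+47·12·12=39492; k=2: 23124+28836+47·41·12=75084; k=3: 28512+15552+47·27·12=59292; k=4: 55908+0+47·48·12=82980 → min 39492 | M₂..M₆: k=2: 0+50976+12·41·45=73116; k=3: 13284+30132+12·27·45=57996; k=4: 28836+25920+12·48·45=80676; k=5: 32724+0+12·12·45=39204 → min 39204.
Length 6: M₁..M₆: k=1: 0+39204+47·12·45=64584; k=2: 23124+50976+47·41·45=160815; k=3: 28512+30132+47·27·45=115749; k=4: 55908+25920+47·48·45=183348; k=5: 39492+0+47·12·45=64872 → min 64584.
Optimal order: (M₁(((M₂M₃)(M₄M₅))M₆)) with cost 64584.

64584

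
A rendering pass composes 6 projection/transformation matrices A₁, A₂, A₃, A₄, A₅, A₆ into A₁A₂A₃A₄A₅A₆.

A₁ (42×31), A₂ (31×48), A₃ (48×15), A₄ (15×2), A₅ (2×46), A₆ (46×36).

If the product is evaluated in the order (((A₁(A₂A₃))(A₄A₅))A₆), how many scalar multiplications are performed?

141762

(A₂A₃): 31×48 by 48×15 → 31×15, cost 31·48·15 = 22320
(A₁(A₂A₃)): 42×31 by 31×15 → 42×15, cost 42·31·15 = 19530; cumulative 41850
(A₄A₅): 15×2 by 2×46 → 15×46, cost 15·2·46 = 1380
((A₁(A₂A₃))(A₄A₅)): 42×15 by 15×46 → 42×46, cost 42·15·46 = 28980; cumulative 72210
(((A₁(A₂A₃))(A₄A₅))A₆): 42×46 by 46×36 → 42×36, cost 42·46·36 = 69552; cumulative 141762
Total: 141762 scalar multiplications.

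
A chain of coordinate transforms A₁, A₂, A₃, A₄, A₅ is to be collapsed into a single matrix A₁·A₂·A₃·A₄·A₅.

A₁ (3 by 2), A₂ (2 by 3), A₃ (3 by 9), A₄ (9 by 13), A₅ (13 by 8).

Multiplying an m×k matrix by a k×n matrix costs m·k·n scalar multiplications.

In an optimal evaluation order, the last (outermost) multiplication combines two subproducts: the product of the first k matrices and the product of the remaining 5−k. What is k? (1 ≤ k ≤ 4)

Adjacent pairs: A₁A₂ = 3·2·3 = 18; A₂A₃ = 2·3·9 = 54; A₃A₄ = 3·9·13 = 351; A₄A₅ = 9·13·8 = 936.
Length 3: A₁..A₃: k=1: 0+54+3·2·9=108; k=2: 18+0+3·3·9=99 → min 99 | A₂..A₄: k=2: 0+351+2·3·13=429; k=3: 54+0+2·9·13=288 → min 288 | A₃..A₅: k=3: 0+936+3·9·8=1152; k=4: 351+0+3·13·8=663 → min 663.
Length 4: A₁..A₄: k=1: 0+288+3·2·13=366; k=2: 18+351+3·3·13=486; k=3: 99+0+3·9·13=450 → min 366 | A₂..A₅: k=2: 0+663+2·3·8=711; k=3: 54+936+2·9·8=1134; k=4: 288+0+2·13·8=496 → min 496.
Top-level splits: k=1: (A₁..A₁)·(A₂..A₅) → 0+496+3·2·8 = 544; k=2: (A₁..A₂)·(A₃..A₅) → 18+663+3·3·8 = 753; k=3: (A₁..A₃)·(A₄..A₅) → 99+936+3·9·8 = 1251; k=4: (A₁..A₄)·(A₅..A₅) → 366+0+3·13·8 = 678.
Best split is after A₁, i.e. k = 1.

1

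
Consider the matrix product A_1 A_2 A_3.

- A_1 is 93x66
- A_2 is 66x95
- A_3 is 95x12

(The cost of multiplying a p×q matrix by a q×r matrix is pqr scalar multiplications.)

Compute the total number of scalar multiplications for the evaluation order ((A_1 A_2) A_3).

(A_1 A_2): 93×66 by 66×95 → 93×95, cost 93·66·95 = 583110
((A_1 A_2) A_3): 93×95 by 95×12 → 93×12, cost 93·95·12 = 106020; cumulative 689130
Total: 689130 scalar multiplications.

689130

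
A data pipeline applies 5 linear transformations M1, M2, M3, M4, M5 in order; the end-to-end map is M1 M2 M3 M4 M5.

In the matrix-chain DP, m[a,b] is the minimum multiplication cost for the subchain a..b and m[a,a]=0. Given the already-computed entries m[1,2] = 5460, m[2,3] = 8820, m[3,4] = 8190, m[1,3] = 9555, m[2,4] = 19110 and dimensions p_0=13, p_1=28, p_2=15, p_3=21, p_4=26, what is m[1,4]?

m[1,4] = min over k∈[1,3] of m[1,k]+m[k+1,4]+p_{0}·p_k·p_{4}.
k=1: 0 + 19110 + 13·28·26 = 28574; k=2: 5460 + 8190 + 13·15·26 = 18720; k=3: 9555 + 0 + 13·21·26 = 16653.
Minimum: 16653 at k=3.

16653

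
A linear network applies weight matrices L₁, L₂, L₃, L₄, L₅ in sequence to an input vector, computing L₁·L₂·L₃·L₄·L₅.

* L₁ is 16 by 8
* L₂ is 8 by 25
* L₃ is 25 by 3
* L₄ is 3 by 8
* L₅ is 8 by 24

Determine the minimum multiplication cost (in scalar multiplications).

2712

Adjacent pairs: L₁L₂ = 16·8·25 = 3200; L₂L₃ = 8·25·3 = 600; L₃L₄ = 25·3·8 = 600; L₄L₅ = 3·8·24 = 576.
Length 3: L₁..L₃: k=1: 0+600+16·8·3=984; k=2: 3200+0+16·25·3=4400 → min 984 | L₂..L₄: k=2: 0+600+8·25·8=2200; k=3: 600+0+8·3·8=792 → min 792 | L₃..L₅: k=3: 0+576+25·3·24=2376; k=4: 600+0+25·8·24=5400 → min 2376.
Length 4: L₁..L₄: k=1: 0+792+16·8·8=1816; k=2: 3200+600+16·25·8=7000; k=3: 984+0+16·3·8=1368 → min 1368 | L₂..L₅: k=2: 0+2376+8·25·24=7176; k=3: 600+576+8·3·24=1752; k=4: 792+0+8·8·24=2328 → min 1752.
Length 5: L₁..L₅: k=1: 0+1752+16·8·24=4824; k=2: 3200+2376+16·25·24=15176; k=3: 984+576+16·3·24=2712; k=4: 1368+0+16·8·24=4440 → min 2712.
Optimal order: ((L₁·(L₂·L₃))·(L₄·L₅)) with cost 2712.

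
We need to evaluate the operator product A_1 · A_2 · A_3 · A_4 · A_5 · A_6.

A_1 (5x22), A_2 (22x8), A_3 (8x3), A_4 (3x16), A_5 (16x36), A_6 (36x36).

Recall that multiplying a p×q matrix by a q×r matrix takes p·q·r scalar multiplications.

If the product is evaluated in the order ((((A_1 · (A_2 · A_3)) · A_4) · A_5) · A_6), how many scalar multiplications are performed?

(A_2 · A_3): 22×8 by 8×3 → 22×3, cost 22·8·3 = 528
(A_1 · (A_2 · A_3)): 5×22 by 22×3 → 5×3, cost 5·22·3 = 330; cumulative 858
((A_1 · (A_2 · A_3)) · A_4): 5×3 by 3×16 → 5×16, cost 5·3·16 = 240; cumulative 1098
(((A_1 · (A_2 · A_3)) · A_4) · A_5): 5×16 by 16×36 → 5×36, cost 5·16·36 = 2880; cumulative 3978
((((A_1 · (A_2 · A_3)) · A_4) · A_5) · A_6): 5×36 by 36×36 → 5×36, cost 5·36·36 = 6480; cumulative 10458
Total: 10458 scalar multiplications.

10458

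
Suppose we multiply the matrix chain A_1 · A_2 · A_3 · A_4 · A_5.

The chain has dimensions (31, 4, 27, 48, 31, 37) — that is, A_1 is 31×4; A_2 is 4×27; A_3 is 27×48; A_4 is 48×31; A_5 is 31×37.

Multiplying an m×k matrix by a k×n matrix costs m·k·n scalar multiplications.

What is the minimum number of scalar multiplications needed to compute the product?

20312

Adjacent pairs: A_1A_2 = 31·4·27 = 3348; A_2A_3 = 4·27·48 = 5184; A_3A_4 = 27·48·31 = 40176; A_4A_5 = 48·31·37 = 55056.
Length 3: A_1..A_3: k=1: 0+5184+31·4·48=11136; k=2: 3348+0+31·27·48=43524 → min 11136 | A_2..A_4: k=2: 0+40176+4·27·31=43524; k=3: 5184+0+4·48·31=11136 → min 11136 | A_3..A_5: k=3: 0+55056+27·48·37=103008; k=4: 40176+0+27·31·37=71145 → min 71145.
Length 4: A_1..A_4: k=1: 0+11136+31·4·31=14980; k=2: 3348+40176+31·27·31=69471; k=3: 11136+0+31·48·31=57264 → min 14980 | A_2..A_5: k=2: 0+71145+4·27·37=75141; k=3: 5184+55056+4·48·37=67344; k=4: 11136+0+4·31·37=15724 → min 15724.
Length 5: A_1..A_5: k=1: 0+15724+31·4·37=20312; k=2: 3348+71145+31·27·37=105462; k=3: 11136+55056+31·48·37=121248; k=4: 14980+0+31·31·37=50537 → min 20312.
Optimal order: (A_1 · (((A_2 · A_3) · A_4) · A_5)) with cost 20312.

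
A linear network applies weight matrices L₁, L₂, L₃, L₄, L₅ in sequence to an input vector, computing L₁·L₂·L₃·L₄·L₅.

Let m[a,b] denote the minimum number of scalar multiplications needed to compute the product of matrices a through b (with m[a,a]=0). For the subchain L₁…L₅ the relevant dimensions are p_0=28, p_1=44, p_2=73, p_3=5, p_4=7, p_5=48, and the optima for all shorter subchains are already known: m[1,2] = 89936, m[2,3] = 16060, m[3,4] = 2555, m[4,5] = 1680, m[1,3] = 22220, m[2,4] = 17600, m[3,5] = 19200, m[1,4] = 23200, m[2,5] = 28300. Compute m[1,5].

m[1,5] = min over k∈[1,4] of m[1,k]+m[k+1,5]+p_{0}·p_k·p_{5}.
k=1: 0 + 28300 + 28·44·48 = 87436; k=2: 89936 + 19200 + 28·73·48 = 207248; k=3: 22220 + 1680 + 28·5·48 = 30620; k=4: 23200 + 0 + 28·7·48 = 32608.
Minimum: 30620 at k=3.

30620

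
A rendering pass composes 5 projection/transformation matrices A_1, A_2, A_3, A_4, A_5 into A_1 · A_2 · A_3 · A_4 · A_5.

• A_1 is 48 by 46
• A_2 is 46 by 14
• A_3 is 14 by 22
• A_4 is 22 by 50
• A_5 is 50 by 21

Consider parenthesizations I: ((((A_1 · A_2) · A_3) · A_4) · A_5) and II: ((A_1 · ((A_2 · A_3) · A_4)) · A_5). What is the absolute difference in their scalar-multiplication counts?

Order I = ((((A_1 · A_2) · A_3) · A_4) · A_5): (A_1 · A_2): 48×46 by 46×14 → 48×14, cost 48·46·14 = 30912; ((A_1 · A_2) · A_3): 48×14 by 14×22 → 48×22, cost 48·14·22 = 14784; cumulative 45696; (((A_1 · A_2) · A_3) · A_4): 48×22 by 22×50 → 48×50, cost 48·22·50 = 52800; cumulative 98496; ((((A_1 · A_2) · A_3) · A_4) · A_5): 48×50 by 50×21 → 48×21, cost 48·50·21 = 50400; cumulative 148896. Total 148896.
Order II = ((A_1 · ((A_2 · A_3) · A_4)) · A_5): (A_2 · A_3): 46×14 by 14×22 → 46×22, cost 46·14·22 = 14168; ((A_2 · A_3) · A_4): 46×22 by 22×50 → 46×50, cost 46·22·50 = 50600; cumulative 64768; (A_1 · ((A_2 · A_3) · A_4)): 48×46 by 46×50 → 48×50, cost 48·46·50 = 110400; cumulative 175168; ((A_1 · ((A_2 · A_3) · A_4)) · A_5): 48×50 by 50×21 → 48×21, cost 48·50·21 = 50400; cumulative 225568. Total 225568.
Difference: |148896 − 225568| = 76672.

76672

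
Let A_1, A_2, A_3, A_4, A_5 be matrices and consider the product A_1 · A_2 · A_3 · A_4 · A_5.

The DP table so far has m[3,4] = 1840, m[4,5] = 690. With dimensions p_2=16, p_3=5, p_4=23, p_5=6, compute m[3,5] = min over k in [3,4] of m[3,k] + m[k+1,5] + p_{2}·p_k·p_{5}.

1170

m[3,5] = min over k∈[3,4] of m[3,k]+m[k+1,5]+p_{2}·p_k·p_{5}.
k=3: 0 + 690 + 16·5·6 = 1170; k=4: 1840 + 0 + 16·23·6 = 4048.
Minimum: 1170 at k=3.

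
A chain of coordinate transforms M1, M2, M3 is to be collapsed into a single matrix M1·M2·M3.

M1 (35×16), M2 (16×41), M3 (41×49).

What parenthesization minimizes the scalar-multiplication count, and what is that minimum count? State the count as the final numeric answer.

(M1·(M2·M3)): cost 59584.
((M1·M2)·M3): cost 93275.
Optimal: (M1·(M2·M3)) with cost 59584.

59584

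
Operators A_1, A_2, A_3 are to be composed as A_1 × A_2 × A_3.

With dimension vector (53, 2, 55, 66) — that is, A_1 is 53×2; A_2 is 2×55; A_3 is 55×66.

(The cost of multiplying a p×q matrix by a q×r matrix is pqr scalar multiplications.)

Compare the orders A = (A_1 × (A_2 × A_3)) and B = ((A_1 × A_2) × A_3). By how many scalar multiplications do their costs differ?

Order A = (A_1 × (A_2 × A_3)): (A_2 × A_3): 2×55 by 55×66 → 2×66, cost 2·55·66 = 7260; (A_1 × (A_2 × A_3)): 53×2 by 2×66 → 53×66, cost 53·2·66 = 6996; cumulative 14256. Total 14256.
Order B = ((A_1 × A_2) × A_3): (A_1 × A_2): 53×2 by 2×55 → 53×55, cost 53·2·55 = 5830; ((A_1 × A_2) × A_3): 53×55 by 55×66 → 53×66, cost 53·55·66 = 192390; cumulative 198220. Total 198220.
Difference: |14256 − 198220| = 183964.

183964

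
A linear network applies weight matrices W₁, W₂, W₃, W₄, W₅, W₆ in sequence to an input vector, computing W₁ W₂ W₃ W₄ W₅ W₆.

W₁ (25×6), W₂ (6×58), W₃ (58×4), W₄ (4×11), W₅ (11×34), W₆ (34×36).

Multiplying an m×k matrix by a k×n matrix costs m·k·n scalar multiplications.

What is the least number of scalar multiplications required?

11984

Adjacent pairs: W₁W₂ = 25·6·58 = 8700; W₂W₃ = 6·58·4 = 1392; W₃W₄ = 58·4·11 = 2552; W₄W₅ = 4·11·34 = 1496; W₅W₆ = 11·34·36 = 13464.
Length 3: W₁..W₃: k=1: 0+1392+25·6·4=1992; k=2: 8700+0+25·58·4=14500 → min 1992 | W₂..W₄: k=2: 0+2552+6·58·11=6380; k=3: 1392+0+6·4·11=1656 → min 1656 | W₃..W₅: k=3: 0+1496+58·4·34=9384; k=4: 2552+0+58·11·34=24244 → min 9384 | W₄..W₆: k=4: 0+13464+4·11·36=15048; k=5: 1496+0+4·34·36=6392 → min 6392.
Length 4: W₁..W₄: k=1: 0+1656+25·6·11=3306; k=2: 8700+2552+25·58·11=27202; k=3: 1992+0+25·4·11=3092 → min 3092 | W₂..W₅: k=2: 0+9384+6·58·34=21216; k=3: 1392+1496+6·4·34=3704; k=4: 1656+0+6·11·34=3900 → min 3704 | W₃..W₆: k=3: 0+6392+58·4·36=14744; k=4: 2552+13464+58·11·36=38984; k=5: 9384+0+58·34·36=80376 → min 14744.
Length 5: W₁..W₅: k=1: 0+3704+25·6·34=8804; k=2: 8700+9384+25·58·34=67384; k=3: 1992+1496+25·4·34=6888; k=4: 3092+0+25·11·34=12442 → min 6888 | W₂..W₆: k=2: 0+14744+6·58·36=27272; k=3: 1392+6392+6·4·36=8648; k=4: 1656+13464+6·11·36=17496; k=5: 3704+0+6·34·36=11048 → min 8648.
Length 6: W₁..W₆: k=1: 0+8648+25·6·36=14048; k=2: 8700+14744+25·58·36=75644; k=3: 1992+6392+25·4·36=11984; k=4: 3092+13464+25·11·36=26456; k=5: 6888+0+25·34·36=37488 → min 11984.
Optimal order: ((W₁ (W₂ W₃)) ((W₄ W₅) W₆)) with cost 11984.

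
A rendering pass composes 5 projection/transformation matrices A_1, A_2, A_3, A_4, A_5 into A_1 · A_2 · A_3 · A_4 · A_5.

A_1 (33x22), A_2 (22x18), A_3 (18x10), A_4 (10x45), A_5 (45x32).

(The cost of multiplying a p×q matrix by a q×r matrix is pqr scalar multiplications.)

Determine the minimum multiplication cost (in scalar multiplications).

Adjacent pairs: A_1A_2 = 33·22·18 = 13068; A_2A_3 = 22·18·10 = 3960; A_3A_4 = 18·10·45 = 8100; A_4A_5 = 10·45·32 = 14400.
Length 3: A_1..A_3: k=1: 0+3960+33·22·10=11220; k=2: 13068+0+33·18·10=19008 → min 11220 | A_2..A_4: k=2: 0+8100+22·18·45=25920; k=3: 3960+0+22·10·45=13860 → min 13860 | A_3..A_5: k=3: 0+14400+18·10·32=20160; k=4: 8100+0+18·45·32=34020 → min 20160.
Length 4: A_1..A_4: k=1: 0+13860+33·22·45=46530; k=2: 13068+8100+33·18·45=47898; k=3: 11220+0+33·10·45=26070 → min 26070 | A_2..A_5: k=2: 0+20160+22·18·32=32832; k=3: 3960+14400+22·10·32=25400; k=4: 13860+0+22·45·32=45540 → min 25400.
Length 5: A_1..A_5: k=1: 0+25400+33·22·32=48632; k=2: 13068+20160+33·18·32=52236; k=3: 11220+14400+33·10·32=36180; k=4: 26070+0+33·45·32=73590 → min 36180.
Optimal order: ((A_1 · (A_2 · A_3)) · (A_4 · A_5)) with cost 36180.

36180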